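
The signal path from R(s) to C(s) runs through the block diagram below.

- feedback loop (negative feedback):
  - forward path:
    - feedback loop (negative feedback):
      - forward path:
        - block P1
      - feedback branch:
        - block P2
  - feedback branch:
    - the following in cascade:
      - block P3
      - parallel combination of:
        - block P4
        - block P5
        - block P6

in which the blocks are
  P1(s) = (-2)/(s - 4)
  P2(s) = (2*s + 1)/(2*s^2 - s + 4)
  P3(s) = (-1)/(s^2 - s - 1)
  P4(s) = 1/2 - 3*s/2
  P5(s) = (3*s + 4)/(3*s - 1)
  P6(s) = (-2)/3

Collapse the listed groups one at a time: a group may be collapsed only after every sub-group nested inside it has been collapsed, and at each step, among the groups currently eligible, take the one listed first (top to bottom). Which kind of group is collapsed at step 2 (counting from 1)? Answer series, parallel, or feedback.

Step 1 - collapse the loop (P1 forward, P2 return)
Step 2 - combine P4, P5, P6 in parallel
Step 3 - reduce the series chain P3, (P4+P5+P6)
Step 4 - feedback reduction of [P1/(1+P1*P2)], (P3*(P4+P5+P6))
Step 2: parallel.

Therefore the answer is parallel.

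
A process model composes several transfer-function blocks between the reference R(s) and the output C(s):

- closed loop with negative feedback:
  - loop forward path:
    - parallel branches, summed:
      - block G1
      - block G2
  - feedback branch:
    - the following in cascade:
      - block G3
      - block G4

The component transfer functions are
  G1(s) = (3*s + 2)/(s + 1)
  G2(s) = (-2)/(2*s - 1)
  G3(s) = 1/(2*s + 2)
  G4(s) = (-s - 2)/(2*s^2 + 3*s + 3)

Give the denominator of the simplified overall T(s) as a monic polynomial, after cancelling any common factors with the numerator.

Step 1: reduce the parallel group G1, G2; result (6*s^2 - s - 4)/(2*s^2 + s - 1)
Step 2: multiply G3, G4 (series); result (-s - 2)/(4*s^3 + 10*s^2 + 12*s + 6)
Step 3: reduce the feedback loop with forward (G1+G2) and return (G3*G4); result (24*s^5 + 56*s^4 + 46*s^3 - 16*s^2 - 54*s - 24)/(8*s^5 + 24*s^4 + 24*s^3 + 3*s^2 + 2)
Step 3 gives the fully reduced T(s), with no common factor left to cancel. The denominator's leading coefficient is 8, so divide each of its coefficients by 8 to get the monic form.

Final answer: s^5 + 3*s^4 + 3*s^3 + 3*s^2/8 + 1/4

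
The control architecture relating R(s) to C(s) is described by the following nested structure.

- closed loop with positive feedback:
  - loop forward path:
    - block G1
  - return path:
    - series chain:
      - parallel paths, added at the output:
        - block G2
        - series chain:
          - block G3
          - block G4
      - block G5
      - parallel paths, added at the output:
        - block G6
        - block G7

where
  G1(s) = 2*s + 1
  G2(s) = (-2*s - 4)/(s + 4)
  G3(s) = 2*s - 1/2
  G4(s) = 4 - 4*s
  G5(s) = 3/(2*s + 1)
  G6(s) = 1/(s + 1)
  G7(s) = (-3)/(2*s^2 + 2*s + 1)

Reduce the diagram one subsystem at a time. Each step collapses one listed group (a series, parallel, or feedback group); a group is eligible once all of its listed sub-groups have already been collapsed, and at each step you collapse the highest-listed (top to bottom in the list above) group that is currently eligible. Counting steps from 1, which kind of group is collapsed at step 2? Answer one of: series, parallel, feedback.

Answer: parallel

Working:
1. series reduction of G3, G4
2. parallel reduction of G2, (G3*G4)
3. reduce the parallel group G6, G7
4. multiply (G2+(G3*G4)), G5, (G6+G7) (series)
5. close the feedback loop around G1, ((G2+(G3*G4))*G5*(G6+G7))
So the answer for step 2 is parallel.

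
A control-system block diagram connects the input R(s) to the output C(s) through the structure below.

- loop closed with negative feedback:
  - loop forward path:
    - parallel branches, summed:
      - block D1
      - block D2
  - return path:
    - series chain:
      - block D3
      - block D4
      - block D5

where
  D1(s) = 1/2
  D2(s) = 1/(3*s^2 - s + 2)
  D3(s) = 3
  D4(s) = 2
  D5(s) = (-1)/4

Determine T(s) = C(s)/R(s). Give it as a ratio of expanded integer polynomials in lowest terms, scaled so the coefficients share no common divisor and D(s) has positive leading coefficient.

The answer is (6*s^2 - 2*s + 8)/(3*s^2 - s - 4).

Reasoning:
Step 1 - sum the parallel branches D1, D2 gives (3*s^2 - s + 4)/(6*s^2 - 2*s + 4)
Step 2 - cascade D3, D4, D5 gives (-3)/2
Step 3 - collapse the loop ((D1+D2) forward, (D3*D4*D5) return) - this is the overall T(s), already in the required normalized form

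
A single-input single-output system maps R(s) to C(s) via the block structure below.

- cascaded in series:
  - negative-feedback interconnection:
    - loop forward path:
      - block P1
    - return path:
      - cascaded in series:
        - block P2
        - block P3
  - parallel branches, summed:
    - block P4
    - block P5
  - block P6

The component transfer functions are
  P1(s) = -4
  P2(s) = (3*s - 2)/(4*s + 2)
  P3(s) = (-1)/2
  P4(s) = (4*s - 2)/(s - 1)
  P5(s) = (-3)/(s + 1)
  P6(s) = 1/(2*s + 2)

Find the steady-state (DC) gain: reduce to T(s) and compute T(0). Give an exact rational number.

1. reduce the series chain P2, P3, giving (2 - 3*s)/(8*s + 4)
2. feedback reduction of P1, (P2*P3), giving (-8*s - 4)/(5*s - 1)
3. parallel reduction of P4, P5, giving (4*s^2 - s + 1)/(s^2 - 1)
4. combine [P1/(1+P1*(P2*P3))], (P4+P5), P6 in series, giving (-16*s^3 - 4*s^2 - 2*s - 2)/(5*s^4 + 4*s^3 - 6*s^2 - 4*s + 1)
The step-4 result is T(s). Setting s = 0: T(0) = -2/1 = -2.

Answer: -2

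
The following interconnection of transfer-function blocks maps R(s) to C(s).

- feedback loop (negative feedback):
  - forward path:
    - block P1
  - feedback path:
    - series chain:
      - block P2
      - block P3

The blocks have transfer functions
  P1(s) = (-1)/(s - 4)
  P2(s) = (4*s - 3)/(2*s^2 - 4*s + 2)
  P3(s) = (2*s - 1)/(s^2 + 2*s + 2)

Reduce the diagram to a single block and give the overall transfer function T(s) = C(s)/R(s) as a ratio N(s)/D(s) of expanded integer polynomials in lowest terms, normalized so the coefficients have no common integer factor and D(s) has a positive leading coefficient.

The answer is (-2*s^4 + 2*s^2 + 4*s - 4)/(2*s^5 - 8*s^4 - 2*s^3 - 4*s^2 + 30*s - 19).

Reasoning:
Step 1. series reduction of P2, P3 -> (8*s^2 - 10*s + 3)/(2*s^4 - 2*s^2 - 4*s + 4)
Step 2. feedback reduction of P1, (P2*P3); the result is T(s) itself (integer coefficients, no common factor, positive leading denominator coefficient)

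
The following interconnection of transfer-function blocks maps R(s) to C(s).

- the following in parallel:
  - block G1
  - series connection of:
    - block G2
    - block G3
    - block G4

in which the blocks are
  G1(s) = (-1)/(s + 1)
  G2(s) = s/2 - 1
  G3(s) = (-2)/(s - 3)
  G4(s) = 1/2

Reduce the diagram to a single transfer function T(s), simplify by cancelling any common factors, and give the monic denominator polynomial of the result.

First reduce the diagram to T(s).

Step 1 - combine G2, G3, G4 in series; result (2 - s)/(2*s - 6)
Step 2 - parallel reduction of G1, (G2*G3*G4); result (-s^2 - s + 8)/(2*s^2 - 4*s - 6)
The result of step 2 is T(s) in lowest terms. Its denominator has leading coefficient 2; dividing the denominator through by 2 makes it monic.

Answer: s^2 - 2*s - 3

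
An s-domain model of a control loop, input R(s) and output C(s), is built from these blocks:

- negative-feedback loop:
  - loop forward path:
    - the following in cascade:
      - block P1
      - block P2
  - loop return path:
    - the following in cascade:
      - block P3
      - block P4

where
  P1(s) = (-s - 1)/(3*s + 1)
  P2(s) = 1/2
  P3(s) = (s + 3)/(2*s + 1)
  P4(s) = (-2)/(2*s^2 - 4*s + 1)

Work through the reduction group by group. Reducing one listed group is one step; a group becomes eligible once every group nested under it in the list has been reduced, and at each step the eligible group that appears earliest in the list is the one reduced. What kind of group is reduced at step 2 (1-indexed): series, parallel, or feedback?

Step 1. multiply P1, P2 (series)
Step 2. series reduction of P3, P4
Step 3. feedback reduction of (P1*P2), (P3*P4)
So the answer for step 2 is series.

Hence the answer: series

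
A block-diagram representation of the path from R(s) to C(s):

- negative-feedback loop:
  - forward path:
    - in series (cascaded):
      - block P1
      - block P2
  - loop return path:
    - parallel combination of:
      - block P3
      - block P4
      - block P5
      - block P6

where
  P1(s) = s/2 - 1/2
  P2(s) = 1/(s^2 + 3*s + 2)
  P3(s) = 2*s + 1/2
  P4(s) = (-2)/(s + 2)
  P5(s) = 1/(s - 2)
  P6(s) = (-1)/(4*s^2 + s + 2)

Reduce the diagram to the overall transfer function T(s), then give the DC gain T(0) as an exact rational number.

Answer: -2/11

Working:
Step 1 - multiply P1, P2 (series), giving (s - 1)/(2*s^2 + 6*s + 4)
Step 2 - reduce the parallel group P3, P4, P5, P6, giving (16*s^5 + 8*s^4 - 63*s^3 + 14*s^2 - 28*s + 24)/(8*s^4 + 2*s^3 - 28*s^2 - 8*s - 16)
Step 3 - apply the feedback formula to (P1*P2), (P3+P4+P5+P6), giving (8*s^5 - 6*s^4 - 30*s^3 + 20*s^2 - 8*s + 16)/(32*s^6 + 44*s^5 - 83*s^4 - 99*s^3 - 234*s^2 - 76*s - 88)
Step 3 gives the overall T(s). Then T(0) = 16/(-88) = -2/11.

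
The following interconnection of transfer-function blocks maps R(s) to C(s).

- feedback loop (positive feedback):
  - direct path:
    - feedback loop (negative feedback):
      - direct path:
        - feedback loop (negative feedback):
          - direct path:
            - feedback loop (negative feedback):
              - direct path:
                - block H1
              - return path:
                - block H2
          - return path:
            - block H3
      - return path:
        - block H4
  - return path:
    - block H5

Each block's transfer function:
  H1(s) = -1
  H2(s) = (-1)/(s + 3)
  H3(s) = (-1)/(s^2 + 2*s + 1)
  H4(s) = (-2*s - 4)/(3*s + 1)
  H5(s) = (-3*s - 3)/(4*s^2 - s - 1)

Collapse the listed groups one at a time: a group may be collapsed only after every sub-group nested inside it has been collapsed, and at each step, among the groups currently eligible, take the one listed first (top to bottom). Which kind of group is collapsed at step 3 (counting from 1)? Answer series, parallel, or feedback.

Reducing step by step:

Step 1: collapse the loop (H1 forward, H2 return)
Step 2: collapse the loop ([H1/(1+H1*H2)] forward, H3 return)
Step 3: close the feedback loop around [[H1/(1+H1*H2)]/(1+[H1/(1+H1*H2)]*H3)], H4
Step 4: feedback reduction of [[[H1/(1+H1*H2)]/(1+[H1/(1+H1*H2)]*H3)]/(1+[[H1/(1+H1*H2)]/(1+[H1/(1+H1*H2)]*H3)]*H4)], H5
The group at step 3 is a feedback group.

Answer: feedback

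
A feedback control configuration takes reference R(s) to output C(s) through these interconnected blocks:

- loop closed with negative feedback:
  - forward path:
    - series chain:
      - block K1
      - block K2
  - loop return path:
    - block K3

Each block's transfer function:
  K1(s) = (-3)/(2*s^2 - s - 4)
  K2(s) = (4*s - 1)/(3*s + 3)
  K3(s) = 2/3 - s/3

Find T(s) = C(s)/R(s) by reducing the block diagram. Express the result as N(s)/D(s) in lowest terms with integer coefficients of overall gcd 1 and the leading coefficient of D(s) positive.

Reducing step by step:

1. multiply K1, K2 (series) gives (1 - 4*s)/(2*s^3 + s^2 - 5*s - 4)
2. feedback reduction of (K1*K2), K3; the result is T(s) itself (integer coefficients, no common factor, positive leading denominator coefficient)

Answer: (3 - 12*s)/(6*s^3 + 7*s^2 - 24*s - 10)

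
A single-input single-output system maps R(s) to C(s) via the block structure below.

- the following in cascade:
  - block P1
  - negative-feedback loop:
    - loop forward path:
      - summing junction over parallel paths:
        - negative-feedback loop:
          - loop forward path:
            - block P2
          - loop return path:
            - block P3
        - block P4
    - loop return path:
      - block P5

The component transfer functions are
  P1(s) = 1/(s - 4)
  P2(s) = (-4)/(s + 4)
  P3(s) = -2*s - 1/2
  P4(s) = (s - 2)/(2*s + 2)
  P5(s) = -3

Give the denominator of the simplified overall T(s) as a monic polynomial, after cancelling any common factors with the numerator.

(1) collapse the loop (P2 forward, P3 return) gives (-4)/(9*s + 6)
(2) parallel reduction of [P2/(1+P2*P3)], P4 gives (9*s^2 - 20*s - 20)/(18*s^2 + 30*s + 12)
(3) apply the feedback formula to ([P2/(1+P2*P3)]+P4), P5 gives (-9*s^2 + 20*s + 20)/(9*s^2 - 90*s - 72)
(4) series reduction of P1, [([P2/(1+P2*P3)]+P4)/(1+([P2/(1+P2*P3)]+P4)*P5)] gives (-9*s^2 + 20*s + 20)/(9*s^3 - 126*s^2 + 288*s + 288)
That last expression is T(s), already simplified. Scaling its denominator by 1/9 (the reciprocal of the leading coefficient) yields the monic denominator.

Therefore the answer is s^3 - 14*s^2 + 32*s + 32.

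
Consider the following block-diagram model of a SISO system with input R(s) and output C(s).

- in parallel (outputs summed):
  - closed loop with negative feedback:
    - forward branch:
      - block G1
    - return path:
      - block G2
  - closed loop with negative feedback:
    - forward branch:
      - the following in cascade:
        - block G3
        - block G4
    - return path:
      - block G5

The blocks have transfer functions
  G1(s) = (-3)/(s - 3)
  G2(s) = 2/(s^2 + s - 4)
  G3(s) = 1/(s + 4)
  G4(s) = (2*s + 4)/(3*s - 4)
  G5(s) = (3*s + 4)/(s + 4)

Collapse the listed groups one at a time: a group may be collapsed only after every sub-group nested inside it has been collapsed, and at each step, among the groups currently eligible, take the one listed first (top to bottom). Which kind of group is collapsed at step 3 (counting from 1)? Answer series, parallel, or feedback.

1. collapse the loop (G1 forward, G2 return)
2. series reduction of G3, G4
3. collapse the loop ((G3*G4) forward, G5 return)
4. reduce the parallel group [G1/(1+G1*G2)], [(G3*G4)/(1+(G3*G4)*G5)]
So the answer for step 3 is feedback.

Final answer: feedback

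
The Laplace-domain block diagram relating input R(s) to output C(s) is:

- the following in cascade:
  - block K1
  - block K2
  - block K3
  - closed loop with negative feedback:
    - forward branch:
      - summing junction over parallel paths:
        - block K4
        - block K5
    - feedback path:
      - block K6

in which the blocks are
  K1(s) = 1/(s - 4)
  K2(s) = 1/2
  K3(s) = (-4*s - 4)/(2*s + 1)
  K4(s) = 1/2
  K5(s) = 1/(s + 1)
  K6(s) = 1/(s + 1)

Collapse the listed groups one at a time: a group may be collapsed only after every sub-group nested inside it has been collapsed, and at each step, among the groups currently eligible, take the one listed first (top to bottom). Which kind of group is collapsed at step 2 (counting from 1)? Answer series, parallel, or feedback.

Step 1. reduce the parallel group K4, K5
Step 2. collapse the loop ((K4+K5) forward, K6 return)
Step 3. multiply K1, K2, K3, [(K4+K5)/(1+(K4+K5)*K6)] (series)
Step 2 collapses a feedback group.

Therefore the answer is feedback.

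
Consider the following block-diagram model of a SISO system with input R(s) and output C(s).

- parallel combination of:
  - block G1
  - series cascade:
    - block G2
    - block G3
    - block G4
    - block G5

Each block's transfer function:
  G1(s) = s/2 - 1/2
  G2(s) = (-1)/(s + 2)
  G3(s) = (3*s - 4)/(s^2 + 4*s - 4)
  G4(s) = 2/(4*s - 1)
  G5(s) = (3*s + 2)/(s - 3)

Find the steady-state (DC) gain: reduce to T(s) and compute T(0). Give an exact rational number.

First reduce the diagram to T(s).

Step 1 - cascade G2, G3, G4, G5 -> (-18*s^2 + 12*s + 16)/(4*s^5 + 11*s^4 - 59*s^3 - 66*s^2 + 116*s - 24)
Step 2 - reduce the parallel group G1, (G2*G3*G4*G5) -> (4*s^6 + 7*s^5 - 70*s^4 - 7*s^3 + 146*s^2 - 116*s + 56)/(8*s^5 + 22*s^4 - 118*s^3 - 132*s^2 + 232*s - 48)
That last expression is T(s); at s = 0 only the constant terms survive, so T(0) = 56/(-48) = -7/6.

Answer: -7/6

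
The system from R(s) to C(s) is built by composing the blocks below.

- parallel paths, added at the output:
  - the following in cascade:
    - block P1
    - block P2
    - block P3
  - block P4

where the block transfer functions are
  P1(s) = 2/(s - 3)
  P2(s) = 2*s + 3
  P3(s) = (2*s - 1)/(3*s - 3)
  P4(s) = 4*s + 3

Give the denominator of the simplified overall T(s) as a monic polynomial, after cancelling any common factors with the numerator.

Reducing step by step:

1. series reduction of P1, P2, P3: (8*s^2 + 8*s - 6)/(3*s^2 - 12*s + 9)
2. sum the parallel branches (P1*P2*P3), P4: (12*s^3 - 31*s^2 + 8*s + 21)/(3*s^2 - 12*s + 9)
The result of step 2 is T(s) in lowest terms. Its denominator has leading coefficient 3; dividing the denominator through by 3 makes it monic.

Answer: s^2 - 4*s + 3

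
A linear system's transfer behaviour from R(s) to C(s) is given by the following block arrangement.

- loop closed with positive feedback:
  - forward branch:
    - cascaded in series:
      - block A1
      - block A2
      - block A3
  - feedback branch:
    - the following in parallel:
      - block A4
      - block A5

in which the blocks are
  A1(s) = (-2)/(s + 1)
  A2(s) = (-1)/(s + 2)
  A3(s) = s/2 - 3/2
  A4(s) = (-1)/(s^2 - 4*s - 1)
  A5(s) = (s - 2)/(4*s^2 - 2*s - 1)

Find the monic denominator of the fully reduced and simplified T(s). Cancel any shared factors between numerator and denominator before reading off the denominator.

Step 1 - cascade A1, A2, A3 = (s - 3)/(s^2 + 3*s + 2)
Step 2 - parallel reduction of A4, A5 = (s^3 - 10*s^2 + 9*s + 3)/(4*s^4 - 18*s^3 + 3*s^2 + 6*s + 1)
Step 3 - reduce the feedback loop with forward (A1*A2*A3) and return (A4+A5) = (4*s^5 - 30*s^4 + 57*s^3 - 3*s^2 - 17*s - 3)/(4*s^6 - 6*s^5 - 44*s^4 - 8*s^3 - 14*s^2 + 39*s + 11)
No further cancellation is possible in the step-3 result, so that is T(s). Its denominator becomes monic after dividing by the leading coefficient 4.

Hence the answer: s^6 - 3*s^5/2 - 11*s^4 - 2*s^3 - 7*s^2/2 + 39*s/4 + 11/4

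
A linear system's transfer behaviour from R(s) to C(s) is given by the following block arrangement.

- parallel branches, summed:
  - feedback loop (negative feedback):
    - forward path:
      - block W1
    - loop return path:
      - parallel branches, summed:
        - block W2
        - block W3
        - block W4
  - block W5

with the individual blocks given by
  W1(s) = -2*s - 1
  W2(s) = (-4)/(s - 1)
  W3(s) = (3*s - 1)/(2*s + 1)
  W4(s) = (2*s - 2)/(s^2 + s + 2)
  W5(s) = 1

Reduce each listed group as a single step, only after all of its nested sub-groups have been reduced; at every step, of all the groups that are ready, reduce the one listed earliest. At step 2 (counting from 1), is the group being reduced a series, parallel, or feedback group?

Answer: feedback

Working:
1. add W2, W3, W4 (parallel)
2. close the feedback loop around W1, (W2+W3+W4)
3. add [W1/(1+W1*(W2+W3+W4))], W5 (parallel)
The group at step 2 is a feedback group.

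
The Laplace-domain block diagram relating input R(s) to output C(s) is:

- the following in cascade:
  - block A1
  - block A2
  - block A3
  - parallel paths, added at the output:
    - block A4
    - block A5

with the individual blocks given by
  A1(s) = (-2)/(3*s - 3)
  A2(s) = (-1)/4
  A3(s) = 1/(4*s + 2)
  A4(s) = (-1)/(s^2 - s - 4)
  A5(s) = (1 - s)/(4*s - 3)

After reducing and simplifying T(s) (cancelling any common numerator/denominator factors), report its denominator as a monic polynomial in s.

The answer is s^5 - 9*s^4/4 - 23*s^3/8 + 11*s^2/2 + s/8 - 3/2.

Reasoning:
(1) add A4, A5 (parallel) -> (-s^3 + 2*s^2 - s - 1)/(4*s^3 - 7*s^2 - 13*s + 12)
(2) reduce the series chain A1, A2, A3, (A4+A5) -> (-s^3 + 2*s^2 - s - 1)/(96*s^5 - 216*s^4 - 276*s^3 + 528*s^2 + 12*s - 144)
That last expression is T(s), already simplified. Scaling its denominator by 1/96 (the reciprocal of the leading coefficient) yields the monic denominator.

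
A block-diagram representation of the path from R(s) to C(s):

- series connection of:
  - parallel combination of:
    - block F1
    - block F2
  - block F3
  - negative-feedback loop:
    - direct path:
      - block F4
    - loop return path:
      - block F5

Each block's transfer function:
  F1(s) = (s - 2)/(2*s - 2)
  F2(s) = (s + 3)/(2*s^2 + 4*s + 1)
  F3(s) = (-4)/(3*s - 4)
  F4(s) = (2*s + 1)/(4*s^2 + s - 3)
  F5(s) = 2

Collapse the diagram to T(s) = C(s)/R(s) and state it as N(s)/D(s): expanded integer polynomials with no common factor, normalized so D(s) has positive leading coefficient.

(1) parallel reduction of F1, F2 -> (2*s^3 + 2*s^2 - 3*s - 8)/(4*s^3 + 4*s^2 - 6*s - 2)
(2) close the feedback loop around F4, F5 -> (2*s + 1)/(4*s^2 + 5*s - 1)
(3) series reduction of (F1+F2), F3, [F4/(1+F4*F5)]; the result is T(s) itself (integer coefficients, no common factor, positive leading denominator coefficient)

Answer: (-8*s^4 - 12*s^3 + 8*s^2 + 38*s + 16)/(24*s^6 + 22*s^5 - 84*s^4 - 47*s^3 + 78*s^2 + 11*s - 4)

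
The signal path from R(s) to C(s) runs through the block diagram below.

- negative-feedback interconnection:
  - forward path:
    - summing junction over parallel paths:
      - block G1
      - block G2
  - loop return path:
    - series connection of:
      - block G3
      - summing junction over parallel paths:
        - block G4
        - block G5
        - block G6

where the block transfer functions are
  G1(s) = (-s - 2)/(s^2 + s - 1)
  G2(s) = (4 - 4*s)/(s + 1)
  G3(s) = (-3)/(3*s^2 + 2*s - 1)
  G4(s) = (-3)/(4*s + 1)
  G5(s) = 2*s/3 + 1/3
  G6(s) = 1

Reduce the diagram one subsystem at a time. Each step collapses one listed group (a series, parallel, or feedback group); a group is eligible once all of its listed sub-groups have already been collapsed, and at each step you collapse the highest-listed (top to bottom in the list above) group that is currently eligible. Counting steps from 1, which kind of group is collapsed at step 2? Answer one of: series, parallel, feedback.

Step 1: add G1, G2 (parallel)
Step 2: add G4, G5, G6 (parallel)
Step 3: series reduction of G3, (G4+G5+G6)
Step 4: feedback reduction of (G1+G2), (G3*(G4+G5+G6))
So the answer for step 2 is parallel.

Final answer: parallel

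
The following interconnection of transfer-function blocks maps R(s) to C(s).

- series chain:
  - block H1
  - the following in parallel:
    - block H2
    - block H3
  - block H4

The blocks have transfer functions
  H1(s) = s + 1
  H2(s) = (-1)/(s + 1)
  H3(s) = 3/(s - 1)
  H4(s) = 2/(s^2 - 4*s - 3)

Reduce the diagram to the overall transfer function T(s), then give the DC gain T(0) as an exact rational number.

First reduce the diagram to T(s).

(1) sum the parallel branches H2, H3 = (2*s + 4)/(s^2 - 1)
(2) reduce the series chain H1, (H2+H3), H4 = (4*s + 8)/(s^3 - 5*s^2 + s + 3)
Evaluating the step-2 result (the overall T(s)) at s = 0 gives T(0) = 8/3.

Answer: 8/3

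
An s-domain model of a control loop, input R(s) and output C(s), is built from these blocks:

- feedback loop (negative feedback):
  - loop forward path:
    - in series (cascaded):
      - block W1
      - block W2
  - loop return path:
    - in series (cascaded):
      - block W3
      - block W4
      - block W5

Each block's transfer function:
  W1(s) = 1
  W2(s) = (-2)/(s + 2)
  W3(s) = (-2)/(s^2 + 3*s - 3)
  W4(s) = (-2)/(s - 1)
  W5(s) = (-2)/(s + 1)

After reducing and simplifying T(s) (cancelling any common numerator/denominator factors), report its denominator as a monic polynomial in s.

The answer is s^5 + 5*s^4 + 2*s^3 - 11*s^2 - 3*s + 22.

Reasoning:
Step 1. series reduction of W1, W2; result (-2)/(s + 2)
Step 2. multiply W3, W4, W5 (series); result (-8)/(s^4 + 3*s^3 - 4*s^2 - 3*s + 3)
Step 3. apply the feedback formula to (W1*W2), (W3*W4*W5); result (-2*s^4 - 6*s^3 + 8*s^2 + 6*s - 6)/(s^5 + 5*s^4 + 2*s^3 - 11*s^2 - 3*s + 22)
Step 3 gives the fully reduced T(s), with no common factor left to cancel. The denominator is already monic (leading coefficient 1).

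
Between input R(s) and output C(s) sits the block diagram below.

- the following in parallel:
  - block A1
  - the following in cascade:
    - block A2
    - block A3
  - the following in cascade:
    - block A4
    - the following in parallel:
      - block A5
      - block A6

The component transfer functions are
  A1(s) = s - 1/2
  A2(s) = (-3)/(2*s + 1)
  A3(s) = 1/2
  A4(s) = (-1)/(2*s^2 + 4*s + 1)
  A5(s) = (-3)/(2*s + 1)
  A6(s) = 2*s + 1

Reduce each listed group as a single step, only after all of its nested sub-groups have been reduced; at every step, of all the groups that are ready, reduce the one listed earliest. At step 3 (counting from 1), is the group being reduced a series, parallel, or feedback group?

The answer is series.

Reasoning:
Step 1: cascade A2, A3
Step 2: sum the parallel branches A5, A6
Step 3: cascade A4, (A5+A6)
Step 4: add A1, (A2*A3), (A4*(A5+A6)) (parallel)
Step 3 collapses a series group.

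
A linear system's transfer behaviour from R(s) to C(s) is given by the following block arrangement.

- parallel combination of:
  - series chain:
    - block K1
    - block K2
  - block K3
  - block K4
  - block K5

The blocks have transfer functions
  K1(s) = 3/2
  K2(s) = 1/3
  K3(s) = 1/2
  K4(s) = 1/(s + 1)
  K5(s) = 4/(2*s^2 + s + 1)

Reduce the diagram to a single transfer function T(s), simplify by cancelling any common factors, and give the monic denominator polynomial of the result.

Reducing step by step:

Step 1 - series reduction of K1, K2 -> 1/2
Step 2 - combine (K1*K2), K3, K4, K5 in parallel -> (2*s^3 + 5*s^2 + 7*s + 6)/(2*s^3 + 3*s^2 + 2*s + 1)
The result of step 2 is T(s) in lowest terms. Its denominator has leading coefficient 2; dividing the denominator through by 2 makes it monic.

Answer: s^3 + 3*s^2/2 + s + 1/2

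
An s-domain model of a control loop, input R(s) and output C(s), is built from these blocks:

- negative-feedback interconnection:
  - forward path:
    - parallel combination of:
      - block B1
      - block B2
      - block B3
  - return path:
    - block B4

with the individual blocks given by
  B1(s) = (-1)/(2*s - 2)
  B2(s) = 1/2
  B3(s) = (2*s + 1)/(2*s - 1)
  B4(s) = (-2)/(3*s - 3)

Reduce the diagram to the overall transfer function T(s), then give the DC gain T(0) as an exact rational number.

[1] parallel reduction of B1, B2, B3 gives (6*s^2 - 7*s)/(4*s^2 - 6*s + 2)
[2] apply the feedback formula to (B1+B2+B3), B4 gives (18*s^3 - 39*s^2 + 21*s)/(12*s^3 - 42*s^2 + 38*s - 6)
The step-2 result is T(s). Setting s = 0: T(0) = 0/(-6) = 0.

Hence the answer: 0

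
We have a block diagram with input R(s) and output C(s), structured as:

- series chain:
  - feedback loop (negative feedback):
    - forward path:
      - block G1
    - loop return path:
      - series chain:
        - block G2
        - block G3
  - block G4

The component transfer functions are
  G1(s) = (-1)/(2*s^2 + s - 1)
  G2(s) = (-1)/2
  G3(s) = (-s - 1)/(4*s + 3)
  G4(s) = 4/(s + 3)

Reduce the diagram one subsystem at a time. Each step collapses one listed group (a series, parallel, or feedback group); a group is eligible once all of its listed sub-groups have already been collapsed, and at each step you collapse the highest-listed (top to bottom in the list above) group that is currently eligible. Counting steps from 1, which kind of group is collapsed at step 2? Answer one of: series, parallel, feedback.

Step 1 - cascade G2, G3
Step 2 - reduce the feedback loop with forward G1 and return (G2*G3)
Step 3 - cascade [G1/(1+G1*(G2*G3))], G4
So the answer for step 2 is feedback.

Final answer: feedback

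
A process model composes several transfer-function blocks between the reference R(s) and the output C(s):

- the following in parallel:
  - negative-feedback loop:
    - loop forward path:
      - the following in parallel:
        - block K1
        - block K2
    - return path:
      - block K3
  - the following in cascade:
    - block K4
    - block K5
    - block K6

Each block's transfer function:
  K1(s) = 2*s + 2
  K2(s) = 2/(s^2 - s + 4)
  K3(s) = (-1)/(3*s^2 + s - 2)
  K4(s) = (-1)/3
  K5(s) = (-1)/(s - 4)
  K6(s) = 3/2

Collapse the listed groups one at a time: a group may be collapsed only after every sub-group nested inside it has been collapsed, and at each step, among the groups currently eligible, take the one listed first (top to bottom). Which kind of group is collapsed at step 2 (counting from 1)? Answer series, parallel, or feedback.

Step 1 - parallel reduction of K1, K2
Step 2 - collapse the loop ((K1+K2) forward, K3 return)
Step 3 - series reduction of K4, K5, K6
Step 4 - parallel reduction of [(K1+K2)/(1+(K1+K2)*K3)], (K4*K5*K6)
Step 2 collapses a feedback group.

Final answer: feedback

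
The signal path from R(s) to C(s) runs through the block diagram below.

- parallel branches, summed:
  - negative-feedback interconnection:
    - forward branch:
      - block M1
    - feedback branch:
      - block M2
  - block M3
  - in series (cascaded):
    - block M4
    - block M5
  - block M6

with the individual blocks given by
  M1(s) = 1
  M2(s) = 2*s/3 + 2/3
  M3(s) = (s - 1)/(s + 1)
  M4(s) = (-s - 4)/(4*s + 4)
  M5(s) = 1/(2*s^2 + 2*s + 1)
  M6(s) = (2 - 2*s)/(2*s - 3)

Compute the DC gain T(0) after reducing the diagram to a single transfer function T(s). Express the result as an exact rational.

1. close the feedback loop around M1, M2: 3/(2*s + 5)
2. combine M4, M5 in series: (-s - 4)/(8*s^3 + 16*s^2 + 12*s + 4)
3. reduce the parallel group [M1/(1+M1*M2)], M3, (M4*M5), M6: (-32*s^4 - 180*s^3 - 52*s^2 + 55*s + 124)/(32*s^5 + 96*s^4 - 8*s^3 - 176*s^2 - 164*s - 60)
That last expression is T(s); at s = 0 only the constant terms survive, so T(0) = 124/(-60) = -31/15.

Hence the answer: -31/15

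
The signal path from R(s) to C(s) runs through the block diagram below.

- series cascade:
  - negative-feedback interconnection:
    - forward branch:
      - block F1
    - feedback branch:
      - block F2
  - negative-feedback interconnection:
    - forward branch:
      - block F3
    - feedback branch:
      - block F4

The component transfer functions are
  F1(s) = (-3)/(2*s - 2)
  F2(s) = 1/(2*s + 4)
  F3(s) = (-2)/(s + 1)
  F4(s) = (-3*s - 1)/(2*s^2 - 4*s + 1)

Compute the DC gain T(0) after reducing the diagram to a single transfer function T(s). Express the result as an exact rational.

The answer is -8/11.

Reasoning:
Step 1: collapse the loop (F1 forward, F2 return) -> (-6*s - 12)/(4*s^2 + 4*s - 11)
Step 2: collapse the loop (F3 forward, F4 return) -> (-4*s^2 + 8*s - 2)/(2*s^3 - 2*s^2 + 3*s + 3)
Step 3: reduce the series chain [F1/(1+F1*F2)], [F3/(1+F3*F4)] -> (24*s^3 - 84*s + 24)/(8*s^5 - 18*s^3 + 46*s^2 - 21*s - 33)
Evaluating the step-3 result (the overall T(s)) at s = 0 gives T(0) = 24/(-33) = -8/11.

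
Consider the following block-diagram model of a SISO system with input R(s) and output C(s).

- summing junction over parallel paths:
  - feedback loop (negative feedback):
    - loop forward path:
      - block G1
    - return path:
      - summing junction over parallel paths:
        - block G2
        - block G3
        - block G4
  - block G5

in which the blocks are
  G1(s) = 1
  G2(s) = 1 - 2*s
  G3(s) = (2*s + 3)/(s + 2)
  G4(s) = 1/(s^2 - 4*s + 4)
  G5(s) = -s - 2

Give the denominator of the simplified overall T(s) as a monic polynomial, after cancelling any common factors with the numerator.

The answer is s^4 - 4*s^3 + s^2/2 + 27*s/2 - 15.

Reasoning:
Step 1. sum the parallel branches G2, G3, G4 gives (-2*s^4 + 7*s^3 + s^2 - 23*s + 22)/(s^3 - 2*s^2 - 4*s + 8)
Step 2. reduce the feedback loop with forward G1 and return (G2+G3+G4) gives (-s^3 + 2*s^2 + 4*s - 8)/(2*s^4 - 8*s^3 + s^2 + 27*s - 30)
Step 3. parallel reduction of [G1/(1+G1*(G2+G3+G4))], G5 gives (-2*s^5 + 4*s^4 + 14*s^3 - 27*s^2 - 20*s + 52)/(2*s^4 - 8*s^3 + s^2 + 27*s - 30)
T(s) is the step-3 result (common factors already cancelled). Leading coefficient of the denominator: 2. Divide through by 2 for the monic polynomial.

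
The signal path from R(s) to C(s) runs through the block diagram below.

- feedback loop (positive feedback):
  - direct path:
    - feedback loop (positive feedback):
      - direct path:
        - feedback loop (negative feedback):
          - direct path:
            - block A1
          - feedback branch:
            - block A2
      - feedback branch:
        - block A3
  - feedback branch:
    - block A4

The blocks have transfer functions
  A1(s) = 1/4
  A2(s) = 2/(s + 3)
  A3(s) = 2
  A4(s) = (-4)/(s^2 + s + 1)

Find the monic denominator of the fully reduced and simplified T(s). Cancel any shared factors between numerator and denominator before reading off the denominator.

Answer: s^3 + 5*s^2 + 7*s + 10

Working:
[1] collapse the loop (A1 forward, A2 return) = (s + 3)/(4*s + 14)
[2] feedback reduction of [A1/(1+A1*A2)], A3 = (s + 3)/(2*s + 8)
[3] apply the feedback formula to [[A1/(1+A1*A2)]/(1-[A1/(1+A1*A2)]*A3)], A4 = (s^3 + 4*s^2 + 4*s + 3)/(2*s^3 + 10*s^2 + 14*s + 20)
T(s) is the step-3 result (common factors already cancelled). Leading coefficient of the denominator: 2. Divide through by 2 for the monic polynomial.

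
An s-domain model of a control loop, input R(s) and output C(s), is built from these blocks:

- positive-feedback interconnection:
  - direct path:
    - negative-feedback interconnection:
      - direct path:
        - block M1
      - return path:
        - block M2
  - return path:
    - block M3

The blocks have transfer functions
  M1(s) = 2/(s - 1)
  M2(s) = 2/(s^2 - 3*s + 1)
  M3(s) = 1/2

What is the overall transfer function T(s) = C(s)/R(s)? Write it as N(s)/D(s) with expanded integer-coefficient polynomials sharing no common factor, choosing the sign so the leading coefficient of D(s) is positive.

[1] close the feedback loop around M1, M2: (2*s^2 - 6*s + 2)/(s^3 - 4*s^2 + 4*s + 3)
[2] close the feedback loop around [M1/(1+M1*M2)], M3: this yields T(s), and no further normalization is needed

Answer: (2*s^2 - 6*s + 2)/(s^3 - 5*s^2 + 7*s + 2)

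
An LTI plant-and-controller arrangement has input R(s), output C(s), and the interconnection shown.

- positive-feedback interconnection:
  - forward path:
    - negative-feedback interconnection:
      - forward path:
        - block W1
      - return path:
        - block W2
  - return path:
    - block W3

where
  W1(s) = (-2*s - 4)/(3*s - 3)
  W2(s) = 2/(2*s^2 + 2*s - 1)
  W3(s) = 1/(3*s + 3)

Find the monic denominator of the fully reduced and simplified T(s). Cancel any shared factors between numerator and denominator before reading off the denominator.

Step 1. close the feedback loop around W1, W2 = (-4*s^3 - 12*s^2 - 6*s + 4)/(6*s^3 - 13*s - 5)
Step 2. apply the feedback formula to [W1/(1+W1*W2)], W3 = (-12*s^4 - 48*s^3 - 54*s^2 - 6*s + 12)/(18*s^4 + 22*s^3 - 27*s^2 - 48*s - 19)
Step 2 gives the fully reduced T(s), with no common factor left to cancel. The denominator's leading coefficient is 18, so divide each of its coefficients by 18 to get the monic form.

Final answer: s^4 + 11*s^3/9 - 3*s^2/2 - 8*s/3 - 19/18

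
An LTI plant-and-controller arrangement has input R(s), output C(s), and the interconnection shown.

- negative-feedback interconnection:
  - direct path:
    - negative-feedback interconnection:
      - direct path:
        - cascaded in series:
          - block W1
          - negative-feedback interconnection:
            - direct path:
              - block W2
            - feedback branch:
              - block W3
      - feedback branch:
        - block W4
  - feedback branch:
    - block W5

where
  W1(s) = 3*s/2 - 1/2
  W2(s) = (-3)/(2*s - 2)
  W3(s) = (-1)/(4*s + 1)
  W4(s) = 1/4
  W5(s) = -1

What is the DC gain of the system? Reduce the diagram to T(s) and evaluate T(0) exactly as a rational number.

Reducing step by step:

Step 1. reduce the feedback loop with forward W2 and return W3; result (-12*s - 3)/(8*s^2 - 6*s + 1)
Step 2. cascade W1, [W2/(1+W2*W3)]; result (-36*s^2 + 3*s + 3)/(16*s^2 - 12*s + 2)
Step 3. feedback reduction of (W1*[W2/(1+W2*W3)]), W4; result (-144*s^2 + 12*s + 12)/(28*s^2 - 45*s + 11)
Step 4. close the feedback loop around [(W1*[W2/(1+W2*W3)])/(1+(W1*[W2/(1+W2*W3)])*W4)], W5; result (-144*s^2 + 12*s + 12)/(172*s^2 - 57*s - 1)
The step-4 result is T(s). Setting s = 0: T(0) = 12/(-1) = -12.

Answer: -12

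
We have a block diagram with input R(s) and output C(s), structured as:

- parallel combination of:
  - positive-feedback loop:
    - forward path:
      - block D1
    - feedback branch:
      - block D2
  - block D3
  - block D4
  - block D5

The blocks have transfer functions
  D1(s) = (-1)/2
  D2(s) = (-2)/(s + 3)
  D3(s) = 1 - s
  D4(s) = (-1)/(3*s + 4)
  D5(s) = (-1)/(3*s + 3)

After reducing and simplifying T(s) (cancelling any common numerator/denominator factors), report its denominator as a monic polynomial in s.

(1) reduce the feedback loop with forward D1 and return D2, giving (-s - 3)/(2*s + 4)
(2) sum the parallel branches [D1/(1-D1*D2)], D3, D4, D5, giving (-18*s^4 - 69*s^3 - 90*s^2 - 53*s - 16)/(18*s^3 + 78*s^2 + 108*s + 48)
T(s) is the step-2 result (common factors already cancelled). Leading coefficient of the denominator: 18. Divide through by 18 for the monic polynomial.

Therefore the answer is s^3 + 13*s^2/3 + 6*s + 8/3.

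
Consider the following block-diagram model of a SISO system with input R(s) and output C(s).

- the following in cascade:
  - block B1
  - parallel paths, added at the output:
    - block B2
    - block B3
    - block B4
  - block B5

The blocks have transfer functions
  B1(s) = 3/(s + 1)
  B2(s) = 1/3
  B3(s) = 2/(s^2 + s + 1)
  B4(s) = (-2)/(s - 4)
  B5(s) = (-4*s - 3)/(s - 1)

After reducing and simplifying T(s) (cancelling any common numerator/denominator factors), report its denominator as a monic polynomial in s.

(1) combine B2, B3, B4 in parallel, giving (s^3 - 9*s^2 - 3*s - 34)/(3*s^3 - 9*s^2 - 9*s - 12)
(2) multiply B1, (B2+B3+B4), B5 (series), giving (-4*s^4 + 33*s^3 + 39*s^2 + 145*s + 102)/(s^5 - 3*s^4 - 4*s^3 - s^2 + 3*s + 4)
Step 2 gives the fully reduced T(s), with no common factor left to cancel. The denominator is already monic (leading coefficient 1).

Therefore the answer is s^5 - 3*s^4 - 4*s^3 - s^2 + 3*s + 4.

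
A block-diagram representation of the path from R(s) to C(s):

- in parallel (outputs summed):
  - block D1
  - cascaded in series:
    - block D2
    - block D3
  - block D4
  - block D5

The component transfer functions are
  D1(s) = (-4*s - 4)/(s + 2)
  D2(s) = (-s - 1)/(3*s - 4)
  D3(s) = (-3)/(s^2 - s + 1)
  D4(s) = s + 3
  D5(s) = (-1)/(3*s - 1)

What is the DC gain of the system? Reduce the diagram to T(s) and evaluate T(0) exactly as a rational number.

Step 1. series reduction of D2, D3 gives (3*s + 3)/(3*s^3 - 7*s^2 + 7*s - 4)
Step 2. combine D1, (D2*D3), D4, D5 in parallel gives (9*s^6 - 15*s^5 + 19*s^4 - 29*s^3 + 72*s^2 - 35*s + 10)/(9*s^5 - 6*s^4 - 20*s^3 + 37*s^2 - 34*s + 8)
That last expression is T(s); at s = 0 only the constant terms survive, so T(0) = 10/8 = 5/4.

Answer: 5/4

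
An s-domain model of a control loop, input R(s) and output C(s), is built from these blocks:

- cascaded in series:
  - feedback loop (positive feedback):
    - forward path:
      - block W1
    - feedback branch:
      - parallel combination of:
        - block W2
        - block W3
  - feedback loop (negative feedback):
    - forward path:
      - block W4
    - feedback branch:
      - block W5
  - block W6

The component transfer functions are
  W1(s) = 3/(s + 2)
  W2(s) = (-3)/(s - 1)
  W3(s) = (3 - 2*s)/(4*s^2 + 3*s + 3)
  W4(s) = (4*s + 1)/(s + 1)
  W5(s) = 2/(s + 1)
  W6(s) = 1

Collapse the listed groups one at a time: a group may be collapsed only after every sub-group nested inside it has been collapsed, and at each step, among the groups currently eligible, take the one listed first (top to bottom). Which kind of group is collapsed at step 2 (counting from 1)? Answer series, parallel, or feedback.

Step 1: combine W2, W3 in parallel
Step 2: feedback reduction of W1, (W2+W3)
Step 3: close the feedback loop around W4, W5
Step 4: reduce the series chain [W1/(1-W1*(W2+W3))], [W4/(1+W4*W5)], W6
The group at step 2 is a feedback group.

Therefore the answer is feedback.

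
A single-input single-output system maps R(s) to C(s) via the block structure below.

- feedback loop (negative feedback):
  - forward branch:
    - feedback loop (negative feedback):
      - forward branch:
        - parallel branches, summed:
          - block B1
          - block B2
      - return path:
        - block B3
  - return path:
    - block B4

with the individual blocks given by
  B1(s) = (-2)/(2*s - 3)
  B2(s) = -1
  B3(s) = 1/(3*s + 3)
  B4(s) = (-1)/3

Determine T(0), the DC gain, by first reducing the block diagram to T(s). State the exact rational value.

1. parallel reduction of B1, B2 -> (1 - 2*s)/(2*s - 3)
2. reduce the feedback loop with forward (B1+B2) and return B3 -> (-6*s^2 - 3*s + 3)/(6*s^2 - 5*s - 8)
3. close the feedback loop around [(B1+B2)/(1+(B1+B2)*B3)], B4 -> (-6*s^2 - 3*s + 3)/(8*s^2 - 4*s - 9)
The step-3 result is T(s). Setting s = 0: T(0) = 3/(-9) = -1/3.

Hence the answer: -1/3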